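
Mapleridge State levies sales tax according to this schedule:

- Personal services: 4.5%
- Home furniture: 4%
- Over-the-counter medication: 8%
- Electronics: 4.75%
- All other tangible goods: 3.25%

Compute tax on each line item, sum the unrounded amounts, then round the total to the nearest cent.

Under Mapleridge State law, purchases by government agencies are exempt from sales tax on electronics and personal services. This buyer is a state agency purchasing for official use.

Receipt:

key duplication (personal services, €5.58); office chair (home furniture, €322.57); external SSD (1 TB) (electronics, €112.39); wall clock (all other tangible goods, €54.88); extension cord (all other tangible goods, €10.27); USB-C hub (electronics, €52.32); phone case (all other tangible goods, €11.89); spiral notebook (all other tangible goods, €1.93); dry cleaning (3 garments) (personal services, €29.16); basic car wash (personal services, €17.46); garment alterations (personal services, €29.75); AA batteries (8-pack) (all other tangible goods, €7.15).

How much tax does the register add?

€15.70

Key duplication €5.58: personal services, buyer-exempt → 0% → €0.00
Office chair €322.57: home furniture → 4% → €12.9028
External SSD (1 TB) €112.39: electronics, buyer-exempt → 0% → €0.00
Wall clock €54.88: all other tangible goods → 3.25% → €1.7836
Extension cord €10.27: all other tangible goods → 3.25% → €0.333775
USB-C hub €52.32: electronics, buyer-exempt → 0% → €0.00
Phone case €11.89: all other tangible goods → 3.25% → €0.386425
Spiral notebook €1.93: all other tangible goods → 3.25% → €0.062725
Dry cleaning (3 garments) €29.16: personal services, buyer-exempt → 0% → €0.00
Basic car wash €17.46: personal services, buyer-exempt → 0% → €0.00
Garment alterations €29.75: personal services, buyer-exempt → 0% → €0.00
AA batteries (8-pack) €7.15: all other tangible goods → 3.25% → €0.232375
Unrounded tax sum = €15.7017 → €15.70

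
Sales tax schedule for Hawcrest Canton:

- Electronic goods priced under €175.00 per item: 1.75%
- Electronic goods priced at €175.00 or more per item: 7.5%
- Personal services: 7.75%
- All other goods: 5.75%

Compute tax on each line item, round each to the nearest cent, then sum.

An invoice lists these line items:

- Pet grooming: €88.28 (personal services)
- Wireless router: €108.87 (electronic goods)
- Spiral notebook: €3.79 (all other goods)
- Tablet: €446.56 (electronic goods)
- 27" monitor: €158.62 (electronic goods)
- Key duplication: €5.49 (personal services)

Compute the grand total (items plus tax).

€857.28

Pet grooming €88.28: personal services → 7.75% → €6.84
Wireless router €108.87: electronic goods, under €175.00 → 1.75% → €1.91
Spiral notebook €3.79: all other goods → 5.75% → €0.22
Tablet €446.56: electronic goods, €175.00 or more → 7.5% → €33.49
27" monitor €158.62: electronic goods, under €175.00 → 1.75% → €2.78
Key duplication €5.49: personal services → 7.75% → €0.43
Subtotal = €811.61; tax = €45.67; total due = €857.28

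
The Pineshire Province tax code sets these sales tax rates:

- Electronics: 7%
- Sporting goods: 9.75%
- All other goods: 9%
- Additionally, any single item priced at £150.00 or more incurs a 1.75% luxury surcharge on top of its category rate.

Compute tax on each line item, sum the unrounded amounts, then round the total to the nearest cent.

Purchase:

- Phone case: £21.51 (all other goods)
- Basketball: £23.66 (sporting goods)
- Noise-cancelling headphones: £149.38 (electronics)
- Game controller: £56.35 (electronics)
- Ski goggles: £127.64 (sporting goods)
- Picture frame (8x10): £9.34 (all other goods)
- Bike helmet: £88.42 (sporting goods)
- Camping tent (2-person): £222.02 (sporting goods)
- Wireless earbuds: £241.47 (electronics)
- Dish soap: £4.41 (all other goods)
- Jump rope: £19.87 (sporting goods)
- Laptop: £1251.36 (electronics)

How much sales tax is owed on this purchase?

£199.04

Phone case £21.51: all other goods → 9% → £1.9359
Basketball £23.66: sporting goods → 9.75% → £2.30685
Noise-cancelling headphones £149.38: electronics → 7% → £10.4566
Game controller £56.35: electronics → 7% → £3.9445
Ski goggles £127.64: sporting goods → 9.75% → £12.4449
Picture frame (8x10) £9.34: all other goods → 9% → £0.8406
Bike helmet £88.42: sporting goods → 9.75% → £8.62095
Camping tent (2-person) £222.02: sporting goods → 9.75% + 1.75% surcharge = 11.5% → £25.5323
Wireless earbuds £241.47: electronics → 7% + 1.75% surcharge = 8.75% → £21.128625
Dish soap £4.41: all other goods → 9% → £0.3969
Jump rope £19.87: sporting goods → 9.75% → £1.937325
Laptop £1251.36: electronics → 7% + 1.75% surcharge = 8.75% → £109.494
Unrounded tax sum = £199.03945 → £199.04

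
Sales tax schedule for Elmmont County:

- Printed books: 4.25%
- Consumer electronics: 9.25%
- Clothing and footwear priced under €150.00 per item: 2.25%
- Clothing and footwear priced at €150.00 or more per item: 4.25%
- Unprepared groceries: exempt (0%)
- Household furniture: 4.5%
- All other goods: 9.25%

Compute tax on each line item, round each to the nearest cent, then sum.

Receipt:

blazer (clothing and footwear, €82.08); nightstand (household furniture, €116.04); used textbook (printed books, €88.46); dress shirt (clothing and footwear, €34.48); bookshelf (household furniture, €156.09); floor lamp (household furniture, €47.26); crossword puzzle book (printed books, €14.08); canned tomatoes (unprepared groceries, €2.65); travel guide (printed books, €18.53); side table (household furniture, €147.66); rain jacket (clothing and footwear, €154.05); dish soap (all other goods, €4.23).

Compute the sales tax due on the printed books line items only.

€5.15

Used textbook €88.46: printed books → 4.25% → €3.76
Crossword puzzle book €14.08: printed books → 4.25% → €0.60
Travel guide €18.53: printed books → 4.25% → €0.79
Tax on printed books = €3.76 + €0.60 + €0.79 = €5.15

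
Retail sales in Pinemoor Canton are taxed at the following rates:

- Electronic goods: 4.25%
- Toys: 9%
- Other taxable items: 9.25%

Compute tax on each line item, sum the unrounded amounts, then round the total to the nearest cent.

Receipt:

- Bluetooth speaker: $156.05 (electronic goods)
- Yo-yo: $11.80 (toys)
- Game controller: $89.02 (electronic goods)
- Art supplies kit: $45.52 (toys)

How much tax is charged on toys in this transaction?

Yo-yo $11.80: toys → 9% → $1.062
Art supplies kit $45.52: toys → 9% → $4.0968
Tax on toys: unrounded sum = $5.1588 → $5.16

$5.16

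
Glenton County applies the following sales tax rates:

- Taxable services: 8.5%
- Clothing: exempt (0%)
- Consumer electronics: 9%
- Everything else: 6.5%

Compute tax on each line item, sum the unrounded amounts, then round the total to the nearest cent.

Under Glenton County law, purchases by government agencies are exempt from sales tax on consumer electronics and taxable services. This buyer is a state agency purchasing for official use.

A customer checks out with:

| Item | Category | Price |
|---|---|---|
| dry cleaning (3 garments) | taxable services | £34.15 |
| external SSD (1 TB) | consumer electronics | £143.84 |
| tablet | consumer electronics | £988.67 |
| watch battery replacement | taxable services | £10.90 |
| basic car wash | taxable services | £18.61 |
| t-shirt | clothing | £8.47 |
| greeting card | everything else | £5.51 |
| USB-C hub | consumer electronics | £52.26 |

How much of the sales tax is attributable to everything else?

£0.36

Greeting card £5.51: everything else → 6.5% → £0.35815
Tax on everything else: unrounded sum = £0.35815 → £0.36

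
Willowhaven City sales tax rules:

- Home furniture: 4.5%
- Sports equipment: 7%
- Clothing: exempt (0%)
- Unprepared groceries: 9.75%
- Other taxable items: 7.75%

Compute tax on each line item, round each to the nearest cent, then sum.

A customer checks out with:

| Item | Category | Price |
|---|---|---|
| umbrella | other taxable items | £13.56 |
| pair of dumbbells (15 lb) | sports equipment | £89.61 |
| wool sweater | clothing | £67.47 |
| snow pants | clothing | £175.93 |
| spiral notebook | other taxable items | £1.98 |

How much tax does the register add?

Umbrella £13.56: other taxable items → 7.75% → £1.05
Pair of dumbbells (15 lb) £89.61: sports equipment → 7% → £6.27
Wool sweater £67.47: clothing → 0% → £0.00
Snow pants £175.93: clothing → 0% → £0.00
Spiral notebook £1.98: other taxable items → 7.75% → £0.15
Total tax = £1.05 + £6.27 + £0.15 = £7.47

£7.47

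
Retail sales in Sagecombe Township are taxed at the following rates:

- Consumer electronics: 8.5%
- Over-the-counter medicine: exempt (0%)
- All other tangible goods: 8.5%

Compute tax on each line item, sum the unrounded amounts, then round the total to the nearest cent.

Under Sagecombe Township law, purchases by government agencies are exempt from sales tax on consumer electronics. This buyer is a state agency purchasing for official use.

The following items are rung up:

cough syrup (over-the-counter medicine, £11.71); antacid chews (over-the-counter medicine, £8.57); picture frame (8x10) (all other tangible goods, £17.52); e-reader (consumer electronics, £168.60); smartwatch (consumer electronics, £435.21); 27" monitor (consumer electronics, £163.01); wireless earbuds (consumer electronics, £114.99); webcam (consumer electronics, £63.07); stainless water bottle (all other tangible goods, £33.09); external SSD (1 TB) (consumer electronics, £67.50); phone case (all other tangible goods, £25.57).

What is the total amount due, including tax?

Cough syrup £11.71: over-the-counter medicine → 0% → £0.00
Antacid chews £8.57: over-the-counter medicine → 0% → £0.00
Picture frame (8x10) £17.52: all other tangible goods → 8.5% → £1.4892
E-reader £168.60: consumer electronics, buyer-exempt → 0% → £0.00
Smartwatch £435.21: consumer electronics, buyer-exempt → 0% → £0.00
27" monitor £163.01: consumer electronics, buyer-exempt → 0% → £0.00
Wireless earbuds £114.99: consumer electronics, buyer-exempt → 0% → £0.00
Webcam £63.07: consumer electronics, buyer-exempt → 0% → £0.00
Stainless water bottle £33.09: all other tangible goods → 8.5% → £2.81265
External SSD (1 TB) £67.50: consumer electronics, buyer-exempt → 0% → £0.00
Phone case £25.57: all other tangible goods → 8.5% → £2.17345
Subtotal = £1108.84; unrounded tax = £6.4753 → £6.48; total due = £1115.32

£1115.32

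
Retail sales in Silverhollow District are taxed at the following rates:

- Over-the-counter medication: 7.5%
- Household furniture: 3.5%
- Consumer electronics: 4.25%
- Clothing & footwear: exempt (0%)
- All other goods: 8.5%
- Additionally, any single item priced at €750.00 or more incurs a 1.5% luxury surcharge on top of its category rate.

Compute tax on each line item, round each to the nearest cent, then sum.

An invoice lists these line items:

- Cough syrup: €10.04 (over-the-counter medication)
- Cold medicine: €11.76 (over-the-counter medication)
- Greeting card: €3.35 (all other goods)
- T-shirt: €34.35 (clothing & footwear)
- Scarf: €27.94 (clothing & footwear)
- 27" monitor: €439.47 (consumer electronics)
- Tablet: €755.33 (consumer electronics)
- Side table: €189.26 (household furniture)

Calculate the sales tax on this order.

€70.64

Cough syrup €10.04: over-the-counter medication → 7.5% → €0.75
Cold medicine €11.76: over-the-counter medication → 7.5% → €0.88
Greeting card €3.35: all other goods → 8.5% → €0.28
T-shirt €34.35: clothing & footwear → 0% → €0.00
Scarf €27.94: clothing & footwear → 0% → €0.00
27" monitor €439.47: consumer electronics → 4.25% → €18.68
Tablet €755.33: consumer electronics → 4.25% + 1.5% surcharge = 5.75% → €43.43
Side table €189.26: household furniture → 3.5% → €6.62
Total tax = €0.75 + €0.88 + €0.28 + €18.68 + €43.43 + €6.62 = €70.64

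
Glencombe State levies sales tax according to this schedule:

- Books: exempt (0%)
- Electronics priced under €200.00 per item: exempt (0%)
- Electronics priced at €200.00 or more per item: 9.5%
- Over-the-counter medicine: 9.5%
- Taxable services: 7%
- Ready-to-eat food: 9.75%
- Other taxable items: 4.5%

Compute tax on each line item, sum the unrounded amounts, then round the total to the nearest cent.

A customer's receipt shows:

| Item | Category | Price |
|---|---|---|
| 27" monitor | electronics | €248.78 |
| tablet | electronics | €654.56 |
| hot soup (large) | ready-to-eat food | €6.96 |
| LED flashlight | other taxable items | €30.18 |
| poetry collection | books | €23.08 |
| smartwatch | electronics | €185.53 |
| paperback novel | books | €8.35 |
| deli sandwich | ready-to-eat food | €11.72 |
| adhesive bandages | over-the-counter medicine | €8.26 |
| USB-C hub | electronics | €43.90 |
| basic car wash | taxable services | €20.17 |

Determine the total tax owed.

27" monitor €248.78: electronics, €200.00 or more → 9.5% → €23.6341
Tablet €654.56: electronics, €200.00 or more → 9.5% → €62.1832
Hot soup (large) €6.96: ready-to-eat food → 9.75% → €0.6786
LED flashlight €30.18: other taxable items → 4.5% → €1.3581
Poetry collection €23.08: books → 0% → €0.00
Smartwatch €185.53: electronics, under €200.00 → 0% → €0.00
Paperback novel €8.35: books → 0% → €0.00
Deli sandwich €11.72: ready-to-eat food → 9.75% → €1.1427
Adhesive bandages €8.26: over-the-counter medicine → 9.5% → €0.7847
USB-C hub €43.90: electronics, under €200.00 → 0% → €0.00
Basic car wash €20.17: taxable services → 7% → €1.4119
Unrounded tax sum = €91.1933 → €91.19

€91.19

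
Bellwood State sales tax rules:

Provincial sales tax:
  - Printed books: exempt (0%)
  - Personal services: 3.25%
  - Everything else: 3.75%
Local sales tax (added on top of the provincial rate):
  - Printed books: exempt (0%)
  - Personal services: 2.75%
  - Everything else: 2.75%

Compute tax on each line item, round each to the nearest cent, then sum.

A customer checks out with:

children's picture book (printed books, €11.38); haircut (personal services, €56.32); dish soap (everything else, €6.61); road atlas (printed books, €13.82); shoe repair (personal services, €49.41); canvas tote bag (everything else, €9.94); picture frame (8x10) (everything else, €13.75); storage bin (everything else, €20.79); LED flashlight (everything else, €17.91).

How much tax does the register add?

€10.82

Children's picture book €11.38: printed books → 0% + 0% local = 0% → €0.00
Haircut €56.32: personal services → 3.25% + 2.75% local = 6% → €3.38
Dish soap €6.61: everything else → 3.75% + 2.75% local = 6.5% → €0.43
Road atlas €13.82: printed books → 0% + 0% local = 0% → €0.00
Shoe repair €49.41: personal services → 3.25% + 2.75% local = 6% → €2.96
Canvas tote bag €9.94: everything else → 3.75% + 2.75% local = 6.5% → €0.65
Picture frame (8x10) €13.75: everything else → 3.75% + 2.75% local = 6.5% → €0.89
Storage bin €20.79: everything else → 3.75% + 2.75% local = 6.5% → €1.35
LED flashlight €17.91: everything else → 3.75% + 2.75% local = 6.5% → €1.16
Total tax = €3.38 + €0.43 + €2.96 + €0.65 + €0.89 + €1.35 + €1.16 = €10.82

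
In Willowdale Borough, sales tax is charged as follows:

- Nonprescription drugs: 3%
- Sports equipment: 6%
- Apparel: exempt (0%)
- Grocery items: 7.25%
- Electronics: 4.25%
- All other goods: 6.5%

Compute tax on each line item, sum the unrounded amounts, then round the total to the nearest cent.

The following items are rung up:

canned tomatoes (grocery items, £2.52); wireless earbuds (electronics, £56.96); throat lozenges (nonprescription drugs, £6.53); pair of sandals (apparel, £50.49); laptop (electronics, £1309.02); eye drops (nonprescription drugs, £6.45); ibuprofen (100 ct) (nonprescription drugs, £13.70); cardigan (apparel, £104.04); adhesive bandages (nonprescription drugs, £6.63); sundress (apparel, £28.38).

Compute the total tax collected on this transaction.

£59.24

Canned tomatoes £2.52: grocery items → 7.25% → £0.1827
Wireless earbuds £56.96: electronics → 4.25% → £2.4208
Throat lozenges £6.53: nonprescription drugs → 3% → £0.1959
Pair of sandals £50.49: apparel → 0% → £0.00
Laptop £1309.02: electronics → 4.25% → £55.63335
Eye drops £6.45: nonprescription drugs → 3% → £0.1935
Ibuprofen (100 ct) £13.70: nonprescription drugs → 3% → £0.411
Cardigan £104.04: apparel → 0% → £0.00
Adhesive bandages £6.63: nonprescription drugs → 3% → £0.1989
Sundress £28.38: apparel → 0% → £0.00
Unrounded tax sum = £59.23615 → £59.24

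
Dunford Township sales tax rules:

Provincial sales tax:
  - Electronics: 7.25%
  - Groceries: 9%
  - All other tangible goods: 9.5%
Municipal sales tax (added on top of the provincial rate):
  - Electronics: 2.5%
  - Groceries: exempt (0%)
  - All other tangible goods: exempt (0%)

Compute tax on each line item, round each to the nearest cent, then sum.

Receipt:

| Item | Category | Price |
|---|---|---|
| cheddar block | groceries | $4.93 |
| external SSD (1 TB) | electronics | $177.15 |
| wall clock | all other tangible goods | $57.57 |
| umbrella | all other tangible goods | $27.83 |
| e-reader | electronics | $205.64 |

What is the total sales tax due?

Cheddar block $4.93: groceries → 9% + 0% municipal = 9% → $0.44
External SSD (1 TB) $177.15: electronics → 7.25% + 2.5% municipal = 9.75% → $17.27
Wall clock $57.57: all other tangible goods → 9.5% + 0% municipal = 9.5% → $5.47
Umbrella $27.83: all other tangible goods → 9.5% + 0% municipal = 9.5% → $2.64
E-reader $205.64: electronics → 7.25% + 2.5% municipal = 9.75% → $20.05
Total tax = $0.44 + $17.27 + $5.47 + $2.64 + $20.05 = $45.87

$45.87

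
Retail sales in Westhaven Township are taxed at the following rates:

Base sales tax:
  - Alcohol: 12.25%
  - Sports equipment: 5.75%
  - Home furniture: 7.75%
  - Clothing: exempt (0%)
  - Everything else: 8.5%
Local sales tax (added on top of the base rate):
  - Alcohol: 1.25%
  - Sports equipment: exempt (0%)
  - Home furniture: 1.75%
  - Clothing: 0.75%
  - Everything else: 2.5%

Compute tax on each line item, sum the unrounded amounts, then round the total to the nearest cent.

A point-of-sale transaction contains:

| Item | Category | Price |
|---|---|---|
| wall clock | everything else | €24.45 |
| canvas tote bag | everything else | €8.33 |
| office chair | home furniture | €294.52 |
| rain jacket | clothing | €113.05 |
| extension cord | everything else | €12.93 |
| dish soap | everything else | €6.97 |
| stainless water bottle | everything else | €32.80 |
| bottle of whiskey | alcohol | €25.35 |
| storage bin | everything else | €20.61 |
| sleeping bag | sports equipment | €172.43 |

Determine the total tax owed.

Wall clock €24.45: everything else → 8.5% + 2.5% local = 11% → €2.6895
Canvas tote bag €8.33: everything else → 8.5% + 2.5% local = 11% → €0.9163
Office chair €294.52: home furniture → 7.75% + 1.75% local = 9.5% → €27.9794
Rain jacket €113.05: clothing → 0% + 0.75% local = 0.75% → €0.847875
Extension cord €12.93: everything else → 8.5% + 2.5% local = 11% → €1.4223
Dish soap €6.97: everything else → 8.5% + 2.5% local = 11% → €0.7667
Stainless water bottle €32.80: everything else → 8.5% + 2.5% local = 11% → €3.608
Bottle of whiskey €25.35: alcohol → 12.25% + 1.25% local = 13.5% → €3.42225
Storage bin €20.61: everything else → 8.5% + 2.5% local = 11% → €2.2671
Sleeping bag €172.43: sports equipment → 5.75% + 0% local = 5.75% → €9.914725
Unrounded tax sum = €53.83415 → €53.83

€53.83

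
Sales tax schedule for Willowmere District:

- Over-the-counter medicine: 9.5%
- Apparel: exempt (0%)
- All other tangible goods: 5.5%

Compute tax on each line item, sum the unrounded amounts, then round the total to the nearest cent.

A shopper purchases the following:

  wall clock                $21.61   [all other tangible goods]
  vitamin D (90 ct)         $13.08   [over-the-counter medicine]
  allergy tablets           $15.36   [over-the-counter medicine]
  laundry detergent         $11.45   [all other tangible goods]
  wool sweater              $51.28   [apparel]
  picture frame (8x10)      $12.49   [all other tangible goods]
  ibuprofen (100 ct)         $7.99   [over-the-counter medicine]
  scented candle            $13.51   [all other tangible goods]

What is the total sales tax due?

$6.71

Wall clock $21.61: all other tangible goods → 5.5% → $1.18855
Vitamin D (90 ct) $13.08: over-the-counter medicine → 9.5% → $1.2426
Allergy tablets $15.36: over-the-counter medicine → 9.5% → $1.4592
Laundry detergent $11.45: all other tangible goods → 5.5% → $0.62975
Wool sweater $51.28: apparel → 0% → $0.00
Picture frame (8x10) $12.49: all other tangible goods → 5.5% → $0.68695
Ibuprofen (100 ct) $7.99: over-the-counter medicine → 9.5% → $0.75905
Scented candle $13.51: all other tangible goods → 5.5% → $0.74305
Unrounded tax sum = $6.70915 → $6.71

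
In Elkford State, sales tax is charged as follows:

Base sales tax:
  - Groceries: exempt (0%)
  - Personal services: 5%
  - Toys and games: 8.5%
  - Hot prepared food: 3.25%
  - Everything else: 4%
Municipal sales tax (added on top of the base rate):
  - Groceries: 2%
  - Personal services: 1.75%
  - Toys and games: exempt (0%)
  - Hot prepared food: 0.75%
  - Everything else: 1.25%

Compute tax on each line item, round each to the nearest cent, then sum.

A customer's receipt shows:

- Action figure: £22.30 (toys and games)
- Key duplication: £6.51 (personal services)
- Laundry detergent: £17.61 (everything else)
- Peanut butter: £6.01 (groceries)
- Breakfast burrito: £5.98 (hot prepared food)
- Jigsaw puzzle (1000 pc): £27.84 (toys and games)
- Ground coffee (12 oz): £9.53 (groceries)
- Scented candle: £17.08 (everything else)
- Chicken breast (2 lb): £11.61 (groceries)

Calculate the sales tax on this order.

£7.31

Action figure £22.30: toys and games → 8.5% + 0% municipal = 8.5% → £1.90
Key duplication £6.51: personal services → 5% + 1.75% municipal = 6.75% → £0.44
Laundry detergent £17.61: everything else → 4% + 1.25% municipal = 5.25% → £0.92
Peanut butter £6.01: groceries → 0% + 2% municipal = 2% → £0.12
Breakfast burrito £5.98: hot prepared food → 3.25% + 0.75% municipal = 4% → £0.24
Jigsaw puzzle (1000 pc) £27.84: toys and games → 8.5% + 0% municipal = 8.5% → £2.37
Ground coffee (12 oz) £9.53: groceries → 0% + 2% municipal = 2% → £0.19
Scented candle £17.08: everything else → 4% + 1.25% municipal = 5.25% → £0.90
Chicken breast (2 lb) £11.61: groceries → 0% + 2% municipal = 2% → £0.23
Total tax = £1.90 + £0.44 + £0.92 + £0.12 + £0.24 + £2.37 + £0.19 + £0.90 + £0.23 = £7.31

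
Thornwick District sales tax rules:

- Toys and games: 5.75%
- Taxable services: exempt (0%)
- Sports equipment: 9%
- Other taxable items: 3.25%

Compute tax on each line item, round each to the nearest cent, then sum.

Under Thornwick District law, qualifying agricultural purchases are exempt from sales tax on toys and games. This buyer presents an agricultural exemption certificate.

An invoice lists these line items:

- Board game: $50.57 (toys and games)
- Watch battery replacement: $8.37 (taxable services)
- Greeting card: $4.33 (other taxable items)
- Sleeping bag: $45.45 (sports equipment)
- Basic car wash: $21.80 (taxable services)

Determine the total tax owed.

$4.23

Board game $50.57: toys and games, buyer-exempt → 0% → $0.00
Watch battery replacement $8.37: taxable services → 0% → $0.00
Greeting card $4.33: other taxable items → 3.25% → $0.14
Sleeping bag $45.45: sports equipment → 9% → $4.09
Basic car wash $21.80: taxable services → 0% → $0.00
Total tax = $0.14 + $4.09 = $4.23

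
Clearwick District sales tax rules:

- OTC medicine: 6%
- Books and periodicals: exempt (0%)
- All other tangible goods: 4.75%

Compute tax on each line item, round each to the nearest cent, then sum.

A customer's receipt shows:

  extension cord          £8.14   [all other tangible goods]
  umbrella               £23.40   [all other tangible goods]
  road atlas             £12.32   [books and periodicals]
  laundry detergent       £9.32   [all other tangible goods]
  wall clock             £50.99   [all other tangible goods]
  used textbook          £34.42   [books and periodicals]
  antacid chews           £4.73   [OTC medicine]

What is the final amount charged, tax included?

£147.96

Extension cord £8.14: all other tangible goods → 4.75% → £0.39
Umbrella £23.40: all other tangible goods → 4.75% → £1.11
Road atlas £12.32: books and periodicals → 0% → £0.00
Laundry detergent £9.32: all other tangible goods → 4.75% → £0.44
Wall clock £50.99: all other tangible goods → 4.75% → £2.42
Used textbook £34.42: books and periodicals → 0% → £0.00
Antacid chews £4.73: OTC medicine → 6% → £0.28
Subtotal = £143.32; tax = £4.64; total due = £147.96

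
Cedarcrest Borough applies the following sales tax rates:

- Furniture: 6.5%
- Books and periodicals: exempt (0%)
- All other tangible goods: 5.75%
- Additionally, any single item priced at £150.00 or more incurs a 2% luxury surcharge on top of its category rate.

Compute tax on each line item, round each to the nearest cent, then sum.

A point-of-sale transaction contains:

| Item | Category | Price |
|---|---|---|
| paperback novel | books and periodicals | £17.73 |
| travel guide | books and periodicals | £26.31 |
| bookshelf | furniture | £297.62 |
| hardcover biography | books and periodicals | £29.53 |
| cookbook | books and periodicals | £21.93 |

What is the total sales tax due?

£25.30

Paperback novel £17.73: books and periodicals → 0% → £0.00
Travel guide £26.31: books and periodicals → 0% → £0.00
Bookshelf £297.62: furniture → 6.5% + 2% surcharge = 8.5% → £25.30
Hardcover biography £29.53: books and periodicals → 0% → £0.00
Cookbook £21.93: books and periodicals → 0% → £0.00
Total tax = £25.30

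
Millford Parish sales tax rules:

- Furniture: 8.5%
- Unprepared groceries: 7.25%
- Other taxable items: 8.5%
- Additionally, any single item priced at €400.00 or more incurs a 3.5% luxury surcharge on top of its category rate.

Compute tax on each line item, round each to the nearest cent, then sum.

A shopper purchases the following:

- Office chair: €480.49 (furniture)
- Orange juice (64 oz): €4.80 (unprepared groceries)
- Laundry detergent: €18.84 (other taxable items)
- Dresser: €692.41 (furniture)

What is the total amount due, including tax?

Office chair €480.49: furniture → 8.5% + 3.5% surcharge = 12% → €57.66
Orange juice (64 oz) €4.80: unprepared groceries → 7.25% → €0.35
Laundry detergent €18.84: other taxable items → 8.5% → €1.60
Dresser €692.41: furniture → 8.5% + 3.5% surcharge = 12% → €83.09
Subtotal = €1196.54; tax = €142.70; total due = €1339.24

€1339.24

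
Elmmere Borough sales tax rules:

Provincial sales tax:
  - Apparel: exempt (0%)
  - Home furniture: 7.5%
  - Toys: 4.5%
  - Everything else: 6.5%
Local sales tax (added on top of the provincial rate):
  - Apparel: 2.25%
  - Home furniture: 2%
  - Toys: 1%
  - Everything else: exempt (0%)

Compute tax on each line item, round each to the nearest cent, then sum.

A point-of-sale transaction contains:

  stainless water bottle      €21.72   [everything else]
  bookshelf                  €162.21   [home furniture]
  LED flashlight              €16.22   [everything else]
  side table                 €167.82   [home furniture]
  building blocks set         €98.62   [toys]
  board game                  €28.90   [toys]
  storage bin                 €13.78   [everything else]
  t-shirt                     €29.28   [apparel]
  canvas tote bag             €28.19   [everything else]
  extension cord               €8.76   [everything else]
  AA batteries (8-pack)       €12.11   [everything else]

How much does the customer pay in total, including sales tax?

Stainless water bottle €21.72: everything else → 6.5% + 0% local = 6.5% → €1.41
Bookshelf €162.21: home furniture → 7.5% + 2% local = 9.5% → €15.41
LED flashlight €16.22: everything else → 6.5% + 0% local = 6.5% → €1.05
Side table €167.82: home furniture → 7.5% + 2% local = 9.5% → €15.94
Building blocks set €98.62: toys → 4.5% + 1% local = 5.5% → €5.42
Board game €28.90: toys → 4.5% + 1% local = 5.5% → €1.59
Storage bin €13.78: everything else → 6.5% + 0% local = 6.5% → €0.90
T-shirt €29.28: apparel → 0% + 2.25% local = 2.25% → €0.66
Canvas tote bag €28.19: everything else → 6.5% + 0% local = 6.5% → €1.83
Extension cord €8.76: everything else → 6.5% + 0% local = 6.5% → €0.57
AA batteries (8-pack) €12.11: everything else → 6.5% + 0% local = 6.5% → €0.79
Subtotal = €587.61; tax = €45.57; total due = €633.18

€633.18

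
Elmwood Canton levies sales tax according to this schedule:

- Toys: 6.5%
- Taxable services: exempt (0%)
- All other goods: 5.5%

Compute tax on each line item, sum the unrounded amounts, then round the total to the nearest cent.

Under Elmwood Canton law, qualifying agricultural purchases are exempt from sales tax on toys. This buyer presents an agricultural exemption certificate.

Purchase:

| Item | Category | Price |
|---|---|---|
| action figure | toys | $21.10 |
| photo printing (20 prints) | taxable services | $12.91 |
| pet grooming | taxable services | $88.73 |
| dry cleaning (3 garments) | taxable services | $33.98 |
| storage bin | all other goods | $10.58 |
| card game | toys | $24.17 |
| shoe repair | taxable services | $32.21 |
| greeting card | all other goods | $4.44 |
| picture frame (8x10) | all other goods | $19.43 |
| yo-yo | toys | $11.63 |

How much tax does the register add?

Action figure $21.10: toys, buyer-exempt → 0% → $0.00
Photo printing (20 prints) $12.91: taxable services → 0% → $0.00
Pet grooming $88.73: taxable services → 0% → $0.00
Dry cleaning (3 garments) $33.98: taxable services → 0% → $0.00
Storage bin $10.58: all other goods → 5.5% → $0.5819
Card game $24.17: toys, buyer-exempt → 0% → $0.00
Shoe repair $32.21: taxable services → 0% → $0.00
Greeting card $4.44: all other goods → 5.5% → $0.2442
Picture frame (8x10) $19.43: all other goods → 5.5% → $1.06865
Yo-yo $11.63: toys, buyer-exempt → 0% → $0.00
Unrounded tax sum = $1.89475 → $1.89

$1.89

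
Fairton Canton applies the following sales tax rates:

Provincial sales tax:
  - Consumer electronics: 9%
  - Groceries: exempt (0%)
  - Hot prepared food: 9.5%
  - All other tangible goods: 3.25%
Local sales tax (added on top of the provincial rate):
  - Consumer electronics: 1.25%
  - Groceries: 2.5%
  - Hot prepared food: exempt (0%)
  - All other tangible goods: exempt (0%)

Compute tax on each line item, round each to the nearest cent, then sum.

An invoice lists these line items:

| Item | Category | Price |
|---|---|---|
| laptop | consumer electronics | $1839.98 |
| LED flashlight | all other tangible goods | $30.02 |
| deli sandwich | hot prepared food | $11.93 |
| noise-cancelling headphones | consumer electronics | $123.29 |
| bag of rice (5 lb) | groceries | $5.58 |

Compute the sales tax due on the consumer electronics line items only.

$201.24

Laptop $1839.98: consumer electronics → 9% + 1.25% local = 10.25% → $188.60
Noise-cancelling headphones $123.29: consumer electronics → 9% + 1.25% local = 10.25% → $12.64
Tax on consumer electronics = $188.60 + $12.64 = $201.24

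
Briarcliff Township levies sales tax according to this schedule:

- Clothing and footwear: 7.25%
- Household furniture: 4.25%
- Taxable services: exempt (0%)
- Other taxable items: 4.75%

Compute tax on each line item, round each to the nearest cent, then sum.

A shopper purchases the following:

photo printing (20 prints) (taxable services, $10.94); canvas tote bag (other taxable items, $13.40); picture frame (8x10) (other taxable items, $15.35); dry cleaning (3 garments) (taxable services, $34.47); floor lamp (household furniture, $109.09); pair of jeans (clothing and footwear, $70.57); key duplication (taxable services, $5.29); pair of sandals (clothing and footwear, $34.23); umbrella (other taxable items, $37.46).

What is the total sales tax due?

Photo printing (20 prints) $10.94: taxable services → 0% → $0.00
Canvas tote bag $13.40: other taxable items → 4.75% → $0.64
Picture frame (8x10) $15.35: other taxable items → 4.75% → $0.73
Dry cleaning (3 garments) $34.47: taxable services → 0% → $0.00
Floor lamp $109.09: household furniture → 4.25% → $4.64
Pair of jeans $70.57: clothing and footwear → 7.25% → $5.12
Key duplication $5.29: taxable services → 0% → $0.00
Pair of sandals $34.23: clothing and footwear → 7.25% → $2.48
Umbrella $37.46: other taxable items → 4.75% → $1.78
Total tax = $0.64 + $0.73 + $4.64 + $5.12 + $2.48 + $1.78 = $15.39

$15.39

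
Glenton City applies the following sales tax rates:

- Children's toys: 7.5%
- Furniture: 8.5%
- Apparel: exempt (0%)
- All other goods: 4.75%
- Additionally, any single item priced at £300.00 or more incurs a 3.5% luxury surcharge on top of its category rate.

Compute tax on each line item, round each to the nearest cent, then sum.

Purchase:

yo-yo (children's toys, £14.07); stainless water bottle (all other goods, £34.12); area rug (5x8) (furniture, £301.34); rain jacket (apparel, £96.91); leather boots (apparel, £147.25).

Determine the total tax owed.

£38.84

Yo-yo £14.07: children's toys → 7.5% → £1.06
Stainless water bottle £34.12: all other goods → 4.75% → £1.62
Area rug (5x8) £301.34: furniture → 8.5% + 3.5% surcharge = 12% → £36.16
Rain jacket £96.91: apparel → 0% → £0.00
Leather boots £147.25: apparel → 0% → £0.00
Total tax = £1.06 + £1.62 + £36.16 = £38.84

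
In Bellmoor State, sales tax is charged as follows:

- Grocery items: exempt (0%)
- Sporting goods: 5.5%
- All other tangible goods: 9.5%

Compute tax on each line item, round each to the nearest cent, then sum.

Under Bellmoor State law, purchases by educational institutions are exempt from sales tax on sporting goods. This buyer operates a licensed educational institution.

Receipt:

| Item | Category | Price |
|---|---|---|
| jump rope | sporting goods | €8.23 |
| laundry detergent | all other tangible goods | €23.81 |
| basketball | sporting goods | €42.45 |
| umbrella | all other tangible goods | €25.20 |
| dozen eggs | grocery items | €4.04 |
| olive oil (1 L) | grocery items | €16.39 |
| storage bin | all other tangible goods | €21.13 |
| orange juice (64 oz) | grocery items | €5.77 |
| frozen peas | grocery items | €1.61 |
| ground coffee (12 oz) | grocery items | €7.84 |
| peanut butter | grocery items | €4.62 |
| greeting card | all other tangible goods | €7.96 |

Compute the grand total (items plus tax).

Jump rope €8.23: sporting goods, buyer-exempt → 0% → €0.00
Laundry detergent €23.81: all other tangible goods → 9.5% → €2.26
Basketball €42.45: sporting goods, buyer-exempt → 0% → €0.00
Umbrella €25.20: all other tangible goods → 9.5% → €2.39
Dozen eggs €4.04: grocery items → 0% → €0.00
Olive oil (1 L) €16.39: grocery items → 0% → €0.00
Storage bin €21.13: all other tangible goods → 9.5% → €2.01
Orange juice (64 oz) €5.77: grocery items → 0% → €0.00
Frozen peas €1.61: grocery items → 0% → €0.00
Ground coffee (12 oz) €7.84: grocery items → 0% → €0.00
Peanut butter €4.62: grocery items → 0% → €0.00
Greeting card €7.96: all other tangible goods → 9.5% → €0.76
Subtotal = €169.05; tax = €7.42; total due = €176.47

€176.47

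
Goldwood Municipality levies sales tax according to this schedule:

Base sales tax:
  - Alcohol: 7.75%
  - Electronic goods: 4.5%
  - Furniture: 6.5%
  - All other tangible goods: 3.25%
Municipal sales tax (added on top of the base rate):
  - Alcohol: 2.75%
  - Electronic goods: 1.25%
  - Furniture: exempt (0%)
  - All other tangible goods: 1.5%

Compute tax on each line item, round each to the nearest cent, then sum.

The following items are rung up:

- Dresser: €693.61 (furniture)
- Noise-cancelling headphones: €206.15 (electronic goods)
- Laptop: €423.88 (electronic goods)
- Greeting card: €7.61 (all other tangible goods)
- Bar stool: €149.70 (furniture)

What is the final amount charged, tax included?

Dresser €693.61: furniture → 6.5% + 0% municipal = 6.5% → €45.08
Noise-cancelling headphones €206.15: electronic goods → 4.5% + 1.25% municipal = 5.75% → €11.85
Laptop €423.88: electronic goods → 4.5% + 1.25% municipal = 5.75% → €24.37
Greeting card €7.61: all other tangible goods → 3.25% + 1.5% municipal = 4.75% → €0.36
Bar stool €149.70: furniture → 6.5% + 0% municipal = 6.5% → €9.73
Subtotal = €1480.95; tax = €91.39; total due = €1572.34

€1572.34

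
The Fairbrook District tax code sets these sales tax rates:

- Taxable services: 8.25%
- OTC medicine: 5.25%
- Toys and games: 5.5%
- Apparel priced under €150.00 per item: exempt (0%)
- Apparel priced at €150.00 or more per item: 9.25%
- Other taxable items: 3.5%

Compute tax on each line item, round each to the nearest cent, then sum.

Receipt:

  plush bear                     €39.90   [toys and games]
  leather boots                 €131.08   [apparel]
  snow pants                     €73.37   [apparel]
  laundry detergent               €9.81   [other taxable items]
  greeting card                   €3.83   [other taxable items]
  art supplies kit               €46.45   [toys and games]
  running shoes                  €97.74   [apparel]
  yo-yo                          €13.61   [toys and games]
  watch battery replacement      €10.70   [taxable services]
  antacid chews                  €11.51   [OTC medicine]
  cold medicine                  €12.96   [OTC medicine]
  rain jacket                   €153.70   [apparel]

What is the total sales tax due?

Plush bear €39.90: toys and games → 5.5% → €2.19
Leather boots €131.08: apparel, under €150.00 → 0% → €0.00
Snow pants €73.37: apparel, under €150.00 → 0% → €0.00
Laundry detergent €9.81: other taxable items → 3.5% → €0.34
Greeting card €3.83: other taxable items → 3.5% → €0.13
Art supplies kit €46.45: toys and games → 5.5% → €2.55
Running shoes €97.74: apparel, under €150.00 → 0% → €0.00
Yo-yo €13.61: toys and games → 5.5% → €0.75
Watch battery replacement €10.70: taxable services → 8.25% → €0.88
Antacid chews €11.51: OTC medicine → 5.25% → €0.60
Cold medicine €12.96: OTC medicine → 5.25% → €0.68
Rain jacket €153.70: apparel, €150.00 or more → 9.25% → €14.22
Total tax = €2.19 + €0.34 + €0.13 + €2.55 + €0.75 + €0.88 + €0.60 + €0.68 + €14.22 = €22.34

€22.34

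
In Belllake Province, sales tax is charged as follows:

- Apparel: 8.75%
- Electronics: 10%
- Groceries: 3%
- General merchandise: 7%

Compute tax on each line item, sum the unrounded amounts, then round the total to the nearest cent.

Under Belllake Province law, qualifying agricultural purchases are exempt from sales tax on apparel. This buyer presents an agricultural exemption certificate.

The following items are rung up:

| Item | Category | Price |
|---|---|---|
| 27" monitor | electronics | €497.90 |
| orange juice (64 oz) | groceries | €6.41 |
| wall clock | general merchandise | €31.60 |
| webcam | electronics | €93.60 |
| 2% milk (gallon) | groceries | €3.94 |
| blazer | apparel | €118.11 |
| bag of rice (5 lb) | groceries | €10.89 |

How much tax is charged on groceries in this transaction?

€0.64

Orange juice (64 oz) €6.41: groceries → 3% → €0.1923
2% milk (gallon) €3.94: groceries → 3% → €0.1182
Bag of rice (5 lb) €10.89: groceries → 3% → €0.3267
Tax on groceries: unrounded sum = €0.6372 → €0.64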